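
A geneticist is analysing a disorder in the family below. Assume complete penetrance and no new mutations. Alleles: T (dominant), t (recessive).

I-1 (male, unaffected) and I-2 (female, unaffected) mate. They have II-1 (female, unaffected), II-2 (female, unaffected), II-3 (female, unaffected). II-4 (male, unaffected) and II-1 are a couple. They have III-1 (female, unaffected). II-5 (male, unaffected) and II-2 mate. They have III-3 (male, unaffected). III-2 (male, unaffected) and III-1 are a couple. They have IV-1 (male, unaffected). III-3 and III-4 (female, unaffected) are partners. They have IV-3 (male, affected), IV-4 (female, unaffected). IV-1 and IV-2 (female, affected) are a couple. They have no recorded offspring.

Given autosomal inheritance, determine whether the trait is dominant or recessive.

recessive

III-3 and III-4 are both unaffected yet have an affected child IV-3. Under dominance, an affected child requires at least one affected parent, so the trait cannot be dominant.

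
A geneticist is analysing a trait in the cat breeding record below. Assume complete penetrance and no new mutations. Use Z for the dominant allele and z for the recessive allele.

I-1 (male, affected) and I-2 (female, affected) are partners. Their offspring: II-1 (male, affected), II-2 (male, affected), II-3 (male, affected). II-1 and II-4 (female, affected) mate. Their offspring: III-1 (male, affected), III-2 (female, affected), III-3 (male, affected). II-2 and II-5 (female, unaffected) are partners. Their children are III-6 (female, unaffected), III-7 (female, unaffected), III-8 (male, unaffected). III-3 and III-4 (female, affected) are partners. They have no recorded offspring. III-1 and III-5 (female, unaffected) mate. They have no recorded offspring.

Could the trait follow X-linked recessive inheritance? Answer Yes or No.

Yes

A consistent assignment under X-linked recessive exists: I-1 X^z Y, I-2 X^z X^z, II-1 X^z Y, II-2 X^z Y, II-3 X^z Y, II-4 X^z X^z, II-5 X^Z X^Z, III-1 X^z Y, III-2 X^z X^z, III-3 X^z Y, III-4 X^z X^z, III-5 X^Z X^Z, III-6 X^Z X^z, III-7 X^Z X^z, III-8 X^Z Y.
In this assignment every recorded phenotype matches its genotype and every non-founder's genotype is obtainable from its parents' genotypes, so the pedigree is consistent.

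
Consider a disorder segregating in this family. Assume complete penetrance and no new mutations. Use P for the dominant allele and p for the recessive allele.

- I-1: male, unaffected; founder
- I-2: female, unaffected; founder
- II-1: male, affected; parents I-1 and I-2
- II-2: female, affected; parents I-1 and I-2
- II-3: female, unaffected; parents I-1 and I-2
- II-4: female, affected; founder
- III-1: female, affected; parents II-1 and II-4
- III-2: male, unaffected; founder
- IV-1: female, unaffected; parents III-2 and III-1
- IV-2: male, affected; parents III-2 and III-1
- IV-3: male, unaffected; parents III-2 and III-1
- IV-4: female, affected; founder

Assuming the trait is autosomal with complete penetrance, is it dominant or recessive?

I-1 and I-2 are both unaffected yet have an affected child II-1. Under dominance, an affected child requires at least one affected parent, so the trait cannot be dominant.

recessive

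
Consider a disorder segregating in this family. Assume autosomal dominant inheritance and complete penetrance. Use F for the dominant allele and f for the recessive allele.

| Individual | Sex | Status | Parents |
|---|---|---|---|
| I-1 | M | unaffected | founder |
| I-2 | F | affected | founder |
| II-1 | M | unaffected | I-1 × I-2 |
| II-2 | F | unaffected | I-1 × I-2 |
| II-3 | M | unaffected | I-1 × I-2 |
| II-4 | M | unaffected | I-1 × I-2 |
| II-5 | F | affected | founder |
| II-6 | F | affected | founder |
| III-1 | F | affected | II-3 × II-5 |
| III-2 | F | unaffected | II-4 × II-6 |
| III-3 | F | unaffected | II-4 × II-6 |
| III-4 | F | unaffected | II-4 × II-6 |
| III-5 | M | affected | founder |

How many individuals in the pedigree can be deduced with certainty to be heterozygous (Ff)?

3

Obligate heterozygotes: I-2 is affected so carries F and passed f to II-1 (ff), so I-2 is Ff; II-6 is affected so carries F and passed f to III-2 (ff), so II-6 is Ff; III-1 is affected so carries F and received f from II-3 (ff), so III-1 is Ff.
Every other individual is either homozygous by phenotype or has at least one consistent homozygous assignment, so the count is 3.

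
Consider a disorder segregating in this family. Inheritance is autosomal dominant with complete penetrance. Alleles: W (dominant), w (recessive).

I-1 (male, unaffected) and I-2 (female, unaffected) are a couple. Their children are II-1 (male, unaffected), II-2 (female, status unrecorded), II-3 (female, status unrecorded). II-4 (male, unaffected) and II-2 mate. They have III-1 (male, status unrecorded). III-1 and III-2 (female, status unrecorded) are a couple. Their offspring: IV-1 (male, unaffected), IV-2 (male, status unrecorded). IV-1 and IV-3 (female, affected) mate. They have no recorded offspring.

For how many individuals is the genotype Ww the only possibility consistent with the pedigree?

No individual's genotype is forced to Ww by the pedigree, so the count is 0.

0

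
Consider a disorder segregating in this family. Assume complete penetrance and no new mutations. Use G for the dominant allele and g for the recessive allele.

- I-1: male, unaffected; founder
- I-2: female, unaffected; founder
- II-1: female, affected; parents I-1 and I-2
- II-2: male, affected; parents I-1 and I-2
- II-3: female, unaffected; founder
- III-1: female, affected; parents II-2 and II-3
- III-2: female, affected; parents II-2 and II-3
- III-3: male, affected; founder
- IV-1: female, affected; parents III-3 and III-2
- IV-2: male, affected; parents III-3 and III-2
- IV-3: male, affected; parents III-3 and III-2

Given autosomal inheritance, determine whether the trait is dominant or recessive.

I-1 and I-2 are both unaffected yet have an affected child II-1. Under dominance, an affected child requires at least one affected parent, so the trait cannot be dominant.

recessive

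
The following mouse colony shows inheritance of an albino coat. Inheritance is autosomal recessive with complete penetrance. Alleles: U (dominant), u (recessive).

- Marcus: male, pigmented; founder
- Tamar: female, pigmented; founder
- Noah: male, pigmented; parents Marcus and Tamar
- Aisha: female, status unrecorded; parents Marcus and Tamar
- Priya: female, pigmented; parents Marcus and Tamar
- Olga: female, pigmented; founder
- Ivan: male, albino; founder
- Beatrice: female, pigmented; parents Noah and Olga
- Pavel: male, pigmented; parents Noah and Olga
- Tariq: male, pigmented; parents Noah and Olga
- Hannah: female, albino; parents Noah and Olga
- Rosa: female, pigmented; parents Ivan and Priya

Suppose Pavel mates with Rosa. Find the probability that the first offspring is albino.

1/6

Noah is pigmented so carries U and passed u to Hannah (uu), so Noah is Uu.
Olga is pigmented so carries U and passed u to Hannah (uu), so Olga is Uu.
Pavel is a pigmented offspring of Noah (Uu) × Olga (Uu), whose cross gives 1/4 UU : 1/2 Uu : 1/4 uu; conditioning on being pigmented, Pavel is UU with probability 1/3, Uu with probability 2/3.
Rosa is pigmented so carries U and received u from Ivan (uu), so Rosa is Uu.
Summing over parental genotype combinations, P(offspring is albino) = 2/3·1/4 = 1/6.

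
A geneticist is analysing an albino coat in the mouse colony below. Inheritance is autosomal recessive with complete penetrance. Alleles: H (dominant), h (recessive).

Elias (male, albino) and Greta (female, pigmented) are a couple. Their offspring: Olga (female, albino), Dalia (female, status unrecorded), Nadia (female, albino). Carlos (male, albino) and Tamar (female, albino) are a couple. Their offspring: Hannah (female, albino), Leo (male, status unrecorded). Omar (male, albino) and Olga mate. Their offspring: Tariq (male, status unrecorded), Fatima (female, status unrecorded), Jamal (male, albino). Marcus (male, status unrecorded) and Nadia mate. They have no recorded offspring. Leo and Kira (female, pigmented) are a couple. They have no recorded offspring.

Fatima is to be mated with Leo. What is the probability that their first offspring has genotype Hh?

0

Fatima received h from Omar (hh) and received h from Olga (hh), so Fatima is hh.
Leo received h from Carlos (hh) and received h from Tamar (hh), so Leo is hh.
The cross gives 1 hh, so P(offspring has genotype Hh) = 0.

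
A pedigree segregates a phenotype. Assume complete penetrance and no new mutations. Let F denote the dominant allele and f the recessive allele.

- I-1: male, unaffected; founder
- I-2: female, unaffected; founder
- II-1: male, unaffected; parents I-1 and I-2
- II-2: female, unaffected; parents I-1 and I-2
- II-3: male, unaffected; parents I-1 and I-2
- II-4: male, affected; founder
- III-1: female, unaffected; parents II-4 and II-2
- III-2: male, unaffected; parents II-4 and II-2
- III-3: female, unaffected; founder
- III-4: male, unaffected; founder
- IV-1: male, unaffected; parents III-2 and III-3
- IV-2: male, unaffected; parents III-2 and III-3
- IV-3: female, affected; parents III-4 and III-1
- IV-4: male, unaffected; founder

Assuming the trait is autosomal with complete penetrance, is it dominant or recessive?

recessive

III-4 and III-1 are both unaffected yet have an affected child IV-3. Under dominance, an affected child requires at least one affected parent, so the trait cannot be dominant.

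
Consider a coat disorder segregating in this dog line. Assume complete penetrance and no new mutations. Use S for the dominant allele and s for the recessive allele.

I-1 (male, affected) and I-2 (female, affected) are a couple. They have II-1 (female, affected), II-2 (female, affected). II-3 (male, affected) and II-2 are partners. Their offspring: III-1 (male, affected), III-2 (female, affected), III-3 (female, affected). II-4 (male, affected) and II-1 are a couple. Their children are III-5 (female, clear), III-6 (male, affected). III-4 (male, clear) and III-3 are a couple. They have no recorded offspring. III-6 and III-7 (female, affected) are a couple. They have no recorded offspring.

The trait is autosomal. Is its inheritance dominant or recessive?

dominant

II-4 and II-1 are both affected yet have a clear child III-5. Under a recessive model two affected parents are homozygous and every child would be affected, so the trait cannot be recessive.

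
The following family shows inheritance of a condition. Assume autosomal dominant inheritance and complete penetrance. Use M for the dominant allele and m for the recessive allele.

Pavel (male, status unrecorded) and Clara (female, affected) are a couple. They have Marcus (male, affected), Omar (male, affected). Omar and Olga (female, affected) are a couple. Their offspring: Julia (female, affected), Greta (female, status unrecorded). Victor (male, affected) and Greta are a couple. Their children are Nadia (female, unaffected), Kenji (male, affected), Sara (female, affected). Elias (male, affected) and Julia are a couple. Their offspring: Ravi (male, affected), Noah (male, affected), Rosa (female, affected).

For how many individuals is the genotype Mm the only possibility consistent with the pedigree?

Obligate heterozygotes: Victor is affected so carries M and passed m to Nadia (mm), so Victor is Mm.
Every other individual is either homozygous by phenotype or has at least one consistent homozygous assignment, so the count is 1.

1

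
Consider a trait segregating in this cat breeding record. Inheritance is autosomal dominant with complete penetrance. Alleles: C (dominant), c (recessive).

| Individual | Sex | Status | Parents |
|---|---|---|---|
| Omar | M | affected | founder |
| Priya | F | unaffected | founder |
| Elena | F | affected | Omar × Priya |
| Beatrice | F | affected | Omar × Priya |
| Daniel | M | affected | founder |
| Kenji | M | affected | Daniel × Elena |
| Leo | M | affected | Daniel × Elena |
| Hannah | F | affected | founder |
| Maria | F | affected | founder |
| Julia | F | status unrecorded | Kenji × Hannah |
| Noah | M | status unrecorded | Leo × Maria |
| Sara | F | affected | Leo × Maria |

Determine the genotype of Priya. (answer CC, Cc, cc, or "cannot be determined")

cc

Priya is unaffected, so Priya is cc.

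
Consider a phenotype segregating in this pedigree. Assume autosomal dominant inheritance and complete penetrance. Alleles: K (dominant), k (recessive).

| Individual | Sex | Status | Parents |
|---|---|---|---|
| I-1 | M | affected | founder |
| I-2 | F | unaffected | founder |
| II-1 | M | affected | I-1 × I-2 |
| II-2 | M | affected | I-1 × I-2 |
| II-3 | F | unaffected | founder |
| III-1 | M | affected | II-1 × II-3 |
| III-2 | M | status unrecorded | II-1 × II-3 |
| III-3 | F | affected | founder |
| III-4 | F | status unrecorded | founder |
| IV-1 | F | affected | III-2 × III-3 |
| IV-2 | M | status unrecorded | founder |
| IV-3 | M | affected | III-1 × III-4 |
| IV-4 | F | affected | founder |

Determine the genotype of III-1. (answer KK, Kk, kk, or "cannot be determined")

Kk

From phenotype alone, III-1 is KK or Kk.
III-1 is affected so carries K and received k from II-3 (kk), so III-1 is Kk.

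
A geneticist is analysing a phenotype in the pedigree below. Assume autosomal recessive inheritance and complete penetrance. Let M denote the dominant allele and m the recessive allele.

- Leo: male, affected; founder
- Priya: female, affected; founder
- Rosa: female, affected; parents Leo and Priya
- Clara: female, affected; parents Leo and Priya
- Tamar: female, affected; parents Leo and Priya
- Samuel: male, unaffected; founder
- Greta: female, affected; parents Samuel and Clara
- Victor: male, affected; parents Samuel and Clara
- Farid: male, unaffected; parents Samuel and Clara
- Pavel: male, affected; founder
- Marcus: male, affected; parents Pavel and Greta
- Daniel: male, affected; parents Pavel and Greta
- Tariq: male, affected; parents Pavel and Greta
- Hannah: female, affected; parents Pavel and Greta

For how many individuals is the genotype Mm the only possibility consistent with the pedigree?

2

Obligate heterozygotes: Samuel is unaffected so carries M and passed m to Greta (mm), so Samuel is Mm; Farid is unaffected so carries M and received m from Clara (mm), so Farid is Mm.
Every other individual is either homozygous by phenotype or has at least one consistent homozygous assignment, so the count is 2.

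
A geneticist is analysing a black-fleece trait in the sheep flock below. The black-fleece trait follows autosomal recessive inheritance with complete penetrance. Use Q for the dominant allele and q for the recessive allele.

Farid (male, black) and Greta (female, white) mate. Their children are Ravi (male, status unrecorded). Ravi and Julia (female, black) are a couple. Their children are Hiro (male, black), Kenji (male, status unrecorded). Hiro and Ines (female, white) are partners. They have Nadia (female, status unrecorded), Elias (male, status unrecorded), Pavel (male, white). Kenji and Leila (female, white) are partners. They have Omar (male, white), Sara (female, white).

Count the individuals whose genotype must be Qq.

1

Obligate heterozygotes: Pavel is white so carries Q and received q from Hiro (qq), so Pavel is Qq.
Every other individual is either homozygous by phenotype or has at least one consistent homozygous assignment, so the count is 1.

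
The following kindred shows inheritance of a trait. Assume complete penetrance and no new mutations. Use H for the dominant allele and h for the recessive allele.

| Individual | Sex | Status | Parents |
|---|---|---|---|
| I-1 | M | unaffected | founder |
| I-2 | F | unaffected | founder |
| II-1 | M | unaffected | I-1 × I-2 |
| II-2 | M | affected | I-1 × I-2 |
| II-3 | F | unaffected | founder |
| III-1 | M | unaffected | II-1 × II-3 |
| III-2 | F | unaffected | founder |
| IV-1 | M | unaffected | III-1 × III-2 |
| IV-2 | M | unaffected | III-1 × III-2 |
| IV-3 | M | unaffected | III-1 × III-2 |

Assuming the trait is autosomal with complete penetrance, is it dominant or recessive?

I-1 and I-2 are both unaffected yet have an affected child II-2. Under dominance, an affected child requires at least one affected parent, so the trait cannot be dominant.

recessive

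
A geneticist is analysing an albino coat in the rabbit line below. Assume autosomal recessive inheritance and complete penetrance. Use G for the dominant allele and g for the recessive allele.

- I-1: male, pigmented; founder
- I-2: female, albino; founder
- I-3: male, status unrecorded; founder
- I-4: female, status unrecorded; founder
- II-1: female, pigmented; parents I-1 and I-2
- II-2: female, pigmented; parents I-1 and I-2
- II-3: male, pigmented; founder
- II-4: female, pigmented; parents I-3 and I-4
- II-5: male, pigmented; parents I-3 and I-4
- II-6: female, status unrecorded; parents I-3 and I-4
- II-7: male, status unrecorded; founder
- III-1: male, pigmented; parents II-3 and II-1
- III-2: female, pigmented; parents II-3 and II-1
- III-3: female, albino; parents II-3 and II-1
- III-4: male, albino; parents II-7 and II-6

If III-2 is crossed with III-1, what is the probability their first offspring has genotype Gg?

4/9

II-3 is pigmented so carries G and passed g to III-3 (gg), so II-3 is Gg.
II-1 is pigmented so carries G and received g from I-2 (gg), so II-1 is Gg.
III-2 is a pigmented offspring of II-3 (Gg) × II-1 (Gg), whose cross gives 1/4 GG : 1/2 Gg : 1/4 gg; conditioning on being pigmented, III-2 is GG with probability 1/3, Gg with probability 2/3.
III-1 is a pigmented offspring of II-3 (Gg) × II-1 (Gg), whose cross gives 1/4 GG : 1/2 Gg : 1/4 gg; conditioning on being pigmented, III-1 is GG with probability 1/3, Gg with probability 2/3.
Summing over parental genotype combinations, P(offspring has genotype Gg) = 2/9·1/2 + 2/9·1/2 + 4/9·1/2 = 4/9.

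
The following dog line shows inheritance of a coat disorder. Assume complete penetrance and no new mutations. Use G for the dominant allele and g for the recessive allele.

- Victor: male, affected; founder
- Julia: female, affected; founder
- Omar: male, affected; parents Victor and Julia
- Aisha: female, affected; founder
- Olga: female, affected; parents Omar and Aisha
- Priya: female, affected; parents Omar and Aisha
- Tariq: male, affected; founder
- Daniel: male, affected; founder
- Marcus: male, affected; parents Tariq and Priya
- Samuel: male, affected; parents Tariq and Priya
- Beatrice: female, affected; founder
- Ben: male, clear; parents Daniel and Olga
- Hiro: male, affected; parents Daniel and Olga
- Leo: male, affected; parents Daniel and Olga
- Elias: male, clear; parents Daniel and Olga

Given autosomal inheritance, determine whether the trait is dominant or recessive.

Daniel and Olga are both affected yet have a clear child Ben. Under a recessive model two affected parents are homozygous and every child would be affected, so the trait cannot be recessive.

dominant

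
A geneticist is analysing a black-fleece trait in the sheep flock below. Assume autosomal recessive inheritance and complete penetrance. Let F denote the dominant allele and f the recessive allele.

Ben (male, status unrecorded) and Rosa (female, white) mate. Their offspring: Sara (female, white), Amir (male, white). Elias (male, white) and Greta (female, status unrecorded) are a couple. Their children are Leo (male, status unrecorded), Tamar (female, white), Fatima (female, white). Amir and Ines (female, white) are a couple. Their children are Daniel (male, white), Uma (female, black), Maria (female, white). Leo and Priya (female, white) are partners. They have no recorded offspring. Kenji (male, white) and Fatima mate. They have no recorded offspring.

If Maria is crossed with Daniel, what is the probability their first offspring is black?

Amir is white so carries F and passed f to Uma (ff), so Amir is Ff.
Ines is white so carries F and passed f to Uma (ff), so Ines is Ff.
Maria is a white offspring of Amir (Ff) × Ines (Ff), whose cross gives 1/4 FF : 1/2 Ff : 1/4 ff; conditioning on being white, Maria is FF with probability 1/3, Ff with probability 2/3.
Daniel is a white offspring of Amir (Ff) × Ines (Ff), whose cross gives 1/4 FF : 1/2 Ff : 1/4 ff; conditioning on being white, Daniel is FF with probability 1/3, Ff with probability 2/3.
Summing over parental genotype combinations, P(offspring is black) = 4/9·1/4 = 1/9.

1/9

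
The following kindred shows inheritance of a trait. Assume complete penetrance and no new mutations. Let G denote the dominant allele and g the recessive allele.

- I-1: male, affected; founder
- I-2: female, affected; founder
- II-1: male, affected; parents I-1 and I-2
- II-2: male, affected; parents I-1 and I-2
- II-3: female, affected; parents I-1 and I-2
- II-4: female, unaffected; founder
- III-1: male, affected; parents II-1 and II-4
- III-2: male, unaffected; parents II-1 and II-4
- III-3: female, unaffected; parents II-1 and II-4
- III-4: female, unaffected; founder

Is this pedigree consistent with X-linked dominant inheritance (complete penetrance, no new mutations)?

No

Under X-linked dominant, III-1 (affected, male) cannot arise from II-1 (affected) × II-4 (unaffected).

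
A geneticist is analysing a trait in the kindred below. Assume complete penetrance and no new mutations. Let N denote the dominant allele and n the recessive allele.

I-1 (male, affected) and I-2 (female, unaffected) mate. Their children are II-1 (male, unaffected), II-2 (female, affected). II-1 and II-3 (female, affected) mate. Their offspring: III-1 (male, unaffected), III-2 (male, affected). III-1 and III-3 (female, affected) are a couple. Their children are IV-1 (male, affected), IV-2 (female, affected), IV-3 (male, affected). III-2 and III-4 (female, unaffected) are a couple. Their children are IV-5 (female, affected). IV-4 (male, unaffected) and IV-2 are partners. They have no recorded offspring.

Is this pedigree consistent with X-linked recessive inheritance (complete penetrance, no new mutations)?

No

Under X-linked recessive, III-1 (unaffected, male) cannot arise from II-1 (unaffected) × II-3 (affected).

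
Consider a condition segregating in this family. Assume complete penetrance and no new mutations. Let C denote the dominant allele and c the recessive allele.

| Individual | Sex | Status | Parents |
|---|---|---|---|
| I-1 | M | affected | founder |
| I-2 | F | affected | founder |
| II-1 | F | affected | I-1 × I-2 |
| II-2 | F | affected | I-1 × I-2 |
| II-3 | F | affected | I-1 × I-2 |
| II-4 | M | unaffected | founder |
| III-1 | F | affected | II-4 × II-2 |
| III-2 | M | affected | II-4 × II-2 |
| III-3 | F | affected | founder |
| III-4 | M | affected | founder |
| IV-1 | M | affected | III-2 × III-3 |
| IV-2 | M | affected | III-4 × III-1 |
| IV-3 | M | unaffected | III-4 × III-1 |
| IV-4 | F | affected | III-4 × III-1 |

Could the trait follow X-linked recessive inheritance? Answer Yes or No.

No

Under X-linked recessive, III-1 (affected, female) cannot arise from II-4 (unaffected) × II-2 (affected).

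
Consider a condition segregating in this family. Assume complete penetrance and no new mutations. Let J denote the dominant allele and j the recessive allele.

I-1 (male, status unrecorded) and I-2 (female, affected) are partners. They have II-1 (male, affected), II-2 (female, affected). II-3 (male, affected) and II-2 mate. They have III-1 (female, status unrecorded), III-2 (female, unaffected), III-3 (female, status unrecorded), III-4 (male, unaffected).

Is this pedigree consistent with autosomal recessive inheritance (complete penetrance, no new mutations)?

Under autosomal recessive, III-2 (unaffected, female) cannot arise from II-3 (affected) × II-2 (affected).

No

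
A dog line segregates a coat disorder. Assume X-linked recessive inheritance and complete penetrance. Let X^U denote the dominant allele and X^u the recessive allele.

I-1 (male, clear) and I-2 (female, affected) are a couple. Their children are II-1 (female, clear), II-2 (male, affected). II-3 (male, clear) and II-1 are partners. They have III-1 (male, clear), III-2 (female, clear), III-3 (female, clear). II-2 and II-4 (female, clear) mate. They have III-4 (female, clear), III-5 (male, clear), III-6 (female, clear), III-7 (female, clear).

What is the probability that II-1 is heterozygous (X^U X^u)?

II-1 is clear so carries U and received u from I-2 (X^u X^u), so II-1 is X^U X^u, giving P(X^U X^u) = 1.

1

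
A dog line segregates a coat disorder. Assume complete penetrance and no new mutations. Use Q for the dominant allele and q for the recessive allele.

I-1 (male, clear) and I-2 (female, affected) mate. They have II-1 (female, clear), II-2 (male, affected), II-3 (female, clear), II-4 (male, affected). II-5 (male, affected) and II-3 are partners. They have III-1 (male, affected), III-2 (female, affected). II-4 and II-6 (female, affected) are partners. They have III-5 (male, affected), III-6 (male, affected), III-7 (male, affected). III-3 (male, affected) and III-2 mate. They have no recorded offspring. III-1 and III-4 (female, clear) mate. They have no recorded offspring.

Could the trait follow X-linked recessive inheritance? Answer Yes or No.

A consistent assignment under X-linked recessive exists: I-1 X^Q Y, I-2 X^q X^q, II-1 X^Q X^q, II-2 X^q Y, II-3 X^Q X^q, II-4 X^q Y, II-5 X^q Y, II-6 X^q X^q, III-1 X^q Y, III-2 X^q X^q, III-3 X^q Y, III-4 X^Q X^Q, III-5 X^q Y, III-6 X^q Y, III-7 X^q Y.
In this assignment every recorded phenotype matches its genotype and every non-founder's genotype is obtainable from its parents' genotypes, so the pedigree is consistent.

Yes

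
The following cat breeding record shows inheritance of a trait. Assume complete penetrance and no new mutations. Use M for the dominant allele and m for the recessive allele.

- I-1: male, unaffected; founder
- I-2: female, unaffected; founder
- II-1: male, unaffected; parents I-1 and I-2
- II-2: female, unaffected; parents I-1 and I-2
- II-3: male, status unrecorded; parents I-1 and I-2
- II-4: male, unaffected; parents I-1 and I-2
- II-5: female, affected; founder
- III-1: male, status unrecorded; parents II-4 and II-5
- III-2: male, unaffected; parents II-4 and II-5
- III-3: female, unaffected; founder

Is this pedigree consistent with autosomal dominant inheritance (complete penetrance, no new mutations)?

Yes

A consistent assignment under autosomal dominant exists: I-1 mm, I-2 mm, II-1 mm, II-2 mm, II-3 mm, II-4 mm, II-5 Mm, III-1 Mm, III-2 mm, III-3 mm.
In this assignment every recorded phenotype matches its genotype and every non-founder's genotype is obtainable from its parents' genotypes, so the pedigree is consistent.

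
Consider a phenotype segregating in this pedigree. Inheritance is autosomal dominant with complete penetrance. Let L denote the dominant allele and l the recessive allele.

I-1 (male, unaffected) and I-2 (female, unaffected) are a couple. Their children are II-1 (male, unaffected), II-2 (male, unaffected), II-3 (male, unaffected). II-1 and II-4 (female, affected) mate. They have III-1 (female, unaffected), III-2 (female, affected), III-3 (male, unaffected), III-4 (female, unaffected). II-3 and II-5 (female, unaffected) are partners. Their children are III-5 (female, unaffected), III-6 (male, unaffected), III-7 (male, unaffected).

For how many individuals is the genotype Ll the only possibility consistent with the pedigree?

2

Obligate heterozygotes: II-4 is affected so carries L and passed l to III-1 (ll), so II-4 is Ll; III-2 is affected so carries L and received l from II-1 (ll), so III-2 is Ll.
Every other individual is either homozygous by phenotype or has at least one consistent homozygous assignment, so the count is 2.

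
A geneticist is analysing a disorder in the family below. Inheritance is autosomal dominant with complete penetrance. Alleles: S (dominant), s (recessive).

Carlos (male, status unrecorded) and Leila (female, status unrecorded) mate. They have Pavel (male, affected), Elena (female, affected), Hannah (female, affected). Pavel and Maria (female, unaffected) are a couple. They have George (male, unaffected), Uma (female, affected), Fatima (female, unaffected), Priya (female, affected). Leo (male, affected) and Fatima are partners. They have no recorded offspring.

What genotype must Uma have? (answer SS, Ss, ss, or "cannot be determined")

Ss

From phenotype alone, Uma is SS or Ss.
Uma is affected so carries S and received s from Maria (ss), so Uma is Ss.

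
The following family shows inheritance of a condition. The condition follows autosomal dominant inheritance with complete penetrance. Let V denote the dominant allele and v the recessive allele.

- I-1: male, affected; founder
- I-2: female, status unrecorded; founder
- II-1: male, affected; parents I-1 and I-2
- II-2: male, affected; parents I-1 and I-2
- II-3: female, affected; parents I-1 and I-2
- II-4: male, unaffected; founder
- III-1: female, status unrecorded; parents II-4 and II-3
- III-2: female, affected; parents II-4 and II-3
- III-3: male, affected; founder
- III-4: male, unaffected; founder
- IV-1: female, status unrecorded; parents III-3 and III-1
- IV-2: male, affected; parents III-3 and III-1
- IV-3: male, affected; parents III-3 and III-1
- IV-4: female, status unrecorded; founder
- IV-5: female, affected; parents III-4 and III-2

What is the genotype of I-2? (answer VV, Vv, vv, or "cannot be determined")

cannot be determined

I-2's phenotype is unrecorded, and no parent or child forces a single allele at both positions; consistent genotype assignments exist with I-2 as VV or Vv or vv.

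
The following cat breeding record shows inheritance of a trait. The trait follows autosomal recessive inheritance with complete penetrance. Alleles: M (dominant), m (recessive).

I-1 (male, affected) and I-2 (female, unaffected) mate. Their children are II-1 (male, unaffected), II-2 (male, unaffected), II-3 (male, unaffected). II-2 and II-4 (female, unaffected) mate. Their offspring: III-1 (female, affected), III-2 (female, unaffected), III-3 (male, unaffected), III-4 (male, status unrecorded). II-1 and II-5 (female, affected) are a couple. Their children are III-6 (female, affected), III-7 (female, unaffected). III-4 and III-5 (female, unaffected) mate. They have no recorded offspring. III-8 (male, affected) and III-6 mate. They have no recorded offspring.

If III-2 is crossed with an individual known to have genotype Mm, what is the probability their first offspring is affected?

II-2 is unaffected so carries M and received m from I-1 (mm), so II-2 is Mm.
II-4 is unaffected so carries M and passed m to III-1 (mm), so II-4 is Mm.
III-2 is an unaffected offspring of II-2 (Mm) × II-4 (Mm), whose cross gives 1/4 MM : 1/2 Mm : 1/4 mm; conditioning on being unaffected, III-2 is MM with probability 1/3, Mm with probability 2/3.
Summing over parental genotype combinations, P(offspring is affected) = 2/3·1/4 = 1/6.

1/6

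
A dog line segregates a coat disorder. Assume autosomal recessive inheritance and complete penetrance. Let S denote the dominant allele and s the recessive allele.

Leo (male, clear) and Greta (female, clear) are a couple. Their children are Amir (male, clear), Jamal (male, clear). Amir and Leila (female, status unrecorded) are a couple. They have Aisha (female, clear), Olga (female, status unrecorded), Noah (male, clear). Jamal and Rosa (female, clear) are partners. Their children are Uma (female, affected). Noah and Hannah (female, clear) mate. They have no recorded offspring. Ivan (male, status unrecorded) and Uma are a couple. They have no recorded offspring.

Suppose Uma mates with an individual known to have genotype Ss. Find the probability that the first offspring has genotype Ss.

1/2

Uma is affected, so Uma is ss.
The cross gives 1/2 Ss : 1/2 ss, so P(offspring has genotype Ss) = 1/2.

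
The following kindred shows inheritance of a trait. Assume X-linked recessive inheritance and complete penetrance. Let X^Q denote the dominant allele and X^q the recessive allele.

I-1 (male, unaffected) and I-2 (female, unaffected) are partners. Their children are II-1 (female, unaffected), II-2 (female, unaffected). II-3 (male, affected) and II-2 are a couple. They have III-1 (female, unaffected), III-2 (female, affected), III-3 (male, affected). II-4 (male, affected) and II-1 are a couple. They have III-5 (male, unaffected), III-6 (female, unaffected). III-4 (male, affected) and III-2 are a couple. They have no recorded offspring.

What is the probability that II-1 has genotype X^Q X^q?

1/5

I-1 is unaffected, so I-1 is X^Q Y.
I-2 is unaffected so carries Q and passed q to II-2 (X^Q X^q, whose Q came from I-1), so I-2 is X^Q X^q.
Their cross gives offspring ratios 1/2 X^Q X^Q : 1/2 X^Q X^q. Conditioning on II-1 being unaffected, P(X^Q X^q) = 1/2 / 1 = 1/2 before taking II-1's own offspring into account.
II-4 is affected, so II-4 is X^q Y.
Now use II-1's offspring. Probability of each recorded status — unaffected son III-5: 1/2 if II-1 is X^Q X^q, 1 if X^Q X^Q; unaffected daughter III-6: 1/2 if II-1 is X^Q X^q, 1 if X^Q X^Q.
Bayes: P(X^Q X^q) = 1/2·1/4 / (1/2·1/4 + 1/2·1) = 1/5.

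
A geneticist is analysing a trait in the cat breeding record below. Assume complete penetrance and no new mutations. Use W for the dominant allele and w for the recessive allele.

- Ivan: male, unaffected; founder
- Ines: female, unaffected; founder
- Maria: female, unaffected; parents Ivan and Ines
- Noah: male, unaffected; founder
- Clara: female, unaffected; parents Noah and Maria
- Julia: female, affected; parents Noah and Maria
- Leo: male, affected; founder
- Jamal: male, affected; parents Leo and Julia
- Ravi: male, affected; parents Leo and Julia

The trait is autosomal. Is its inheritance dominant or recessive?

Noah and Maria are both unaffected yet have an affected child Julia. Under dominance, an affected child requires at least one affected parent, so the trait cannot be dominant.

recessive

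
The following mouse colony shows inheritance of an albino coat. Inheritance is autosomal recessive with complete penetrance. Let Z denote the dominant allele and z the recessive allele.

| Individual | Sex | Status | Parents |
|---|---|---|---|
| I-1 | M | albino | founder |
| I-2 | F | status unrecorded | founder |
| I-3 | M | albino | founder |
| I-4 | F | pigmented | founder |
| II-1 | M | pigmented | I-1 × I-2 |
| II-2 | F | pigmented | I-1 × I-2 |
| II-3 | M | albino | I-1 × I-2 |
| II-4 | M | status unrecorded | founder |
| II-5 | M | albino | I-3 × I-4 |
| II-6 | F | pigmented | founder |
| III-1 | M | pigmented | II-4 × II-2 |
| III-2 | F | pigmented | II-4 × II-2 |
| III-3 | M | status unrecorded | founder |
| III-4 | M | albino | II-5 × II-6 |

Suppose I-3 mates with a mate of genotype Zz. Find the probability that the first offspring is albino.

I-3 is albino, so I-3 is zz.
The cross gives 1/2 Zz : 1/2 zz, so P(offspring is albino) = 1/2.

1/2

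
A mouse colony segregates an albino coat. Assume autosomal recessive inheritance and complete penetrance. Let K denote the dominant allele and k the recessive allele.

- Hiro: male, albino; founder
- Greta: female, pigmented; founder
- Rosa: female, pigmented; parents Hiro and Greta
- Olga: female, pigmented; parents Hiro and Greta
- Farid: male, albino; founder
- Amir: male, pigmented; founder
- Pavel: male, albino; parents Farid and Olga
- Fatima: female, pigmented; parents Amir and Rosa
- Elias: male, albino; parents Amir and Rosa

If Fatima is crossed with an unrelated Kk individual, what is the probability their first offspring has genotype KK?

Amir is pigmented so carries K and passed k to Elias (kk), so Amir is Kk.
Rosa is pigmented so carries K and received k from Hiro (kk), so Rosa is Kk.
Fatima is a pigmented offspring of Amir (Kk) × Rosa (Kk), whose cross gives 1/4 KK : 1/2 Kk : 1/4 kk; conditioning on being pigmented, Fatima is KK with probability 1/3, Kk with probability 2/3.
Summing over parental genotype combinations, P(offspring has genotype KK) = 1/3·1/2 + 2/3·1/4 = 1/3.

1/3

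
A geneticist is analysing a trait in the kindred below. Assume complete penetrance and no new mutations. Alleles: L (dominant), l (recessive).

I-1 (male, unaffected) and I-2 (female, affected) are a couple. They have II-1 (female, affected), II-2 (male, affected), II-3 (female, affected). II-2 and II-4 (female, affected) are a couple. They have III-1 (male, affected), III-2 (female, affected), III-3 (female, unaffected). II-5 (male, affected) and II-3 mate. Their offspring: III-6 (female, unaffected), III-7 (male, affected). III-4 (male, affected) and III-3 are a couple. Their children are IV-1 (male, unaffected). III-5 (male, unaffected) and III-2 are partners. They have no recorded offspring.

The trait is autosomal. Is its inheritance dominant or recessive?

II-2 and II-4 are both affected yet have an unaffected child III-3. Under a recessive model two affected parents are homozygous and every child would be affected, so the trait cannot be recessive.

dominant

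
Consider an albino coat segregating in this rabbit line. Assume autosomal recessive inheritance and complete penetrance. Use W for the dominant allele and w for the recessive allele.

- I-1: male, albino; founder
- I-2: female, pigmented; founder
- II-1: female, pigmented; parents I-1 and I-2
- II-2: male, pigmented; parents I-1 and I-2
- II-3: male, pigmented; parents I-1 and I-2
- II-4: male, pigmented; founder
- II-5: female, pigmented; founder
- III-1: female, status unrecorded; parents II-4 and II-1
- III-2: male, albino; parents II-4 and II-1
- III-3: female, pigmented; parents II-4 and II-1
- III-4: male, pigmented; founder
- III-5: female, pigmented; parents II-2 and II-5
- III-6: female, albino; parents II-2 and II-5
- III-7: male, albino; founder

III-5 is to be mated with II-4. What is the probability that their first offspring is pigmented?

5/6

II-2 is pigmented so carries W and received w from I-1 (ww), so II-2 is Ww.
II-5 is pigmented so carries W and passed w to III-6 (ww), so II-5 is Ww.
III-5 is a pigmented offspring of II-2 (Ww) × II-5 (Ww), whose cross gives 1/4 WW : 1/2 Ww : 1/4 ww; conditioning on being pigmented, III-5 is WW with probability 1/3, Ww with probability 2/3.
II-4 is pigmented so carries W and passed w to III-2 (ww), so II-4 is Ww.
Summing over parental genotype combinations, P(offspring is pigmented) = 1/3·1 + 2/3·3/4 = 5/6.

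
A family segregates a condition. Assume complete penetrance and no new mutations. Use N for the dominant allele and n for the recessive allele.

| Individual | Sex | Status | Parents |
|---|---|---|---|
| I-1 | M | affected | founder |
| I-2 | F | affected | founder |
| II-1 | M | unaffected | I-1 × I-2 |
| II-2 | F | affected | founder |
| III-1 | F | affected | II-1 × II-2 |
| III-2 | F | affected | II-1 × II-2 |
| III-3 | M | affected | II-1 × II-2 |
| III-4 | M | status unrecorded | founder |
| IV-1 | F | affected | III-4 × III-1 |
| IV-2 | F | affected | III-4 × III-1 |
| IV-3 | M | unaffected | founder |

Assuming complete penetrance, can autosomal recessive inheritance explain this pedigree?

Under autosomal recessive, II-1 (unaffected, male) cannot arise from I-1 (affected) × I-2 (affected).

No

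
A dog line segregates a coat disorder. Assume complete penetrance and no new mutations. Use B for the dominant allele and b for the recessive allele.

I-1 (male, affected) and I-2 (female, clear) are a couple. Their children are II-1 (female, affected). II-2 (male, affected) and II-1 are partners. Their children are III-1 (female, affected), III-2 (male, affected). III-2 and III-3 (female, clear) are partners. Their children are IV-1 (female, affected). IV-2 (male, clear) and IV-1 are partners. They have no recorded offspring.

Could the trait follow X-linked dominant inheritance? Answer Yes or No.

A consistent assignment under X-linked dominant exists: I-1 X^B Y, I-2 X^b X^b, II-1 X^B X^b, II-2 X^B Y, III-1 X^B X^B, III-2 X^B Y, III-3 X^b X^b, IV-1 X^B X^b, IV-2 X^b Y.
In this assignment every recorded phenotype matches its genotype and every non-founder's genotype is obtainable from its parents' genotypes, so the pedigree is consistent.

Yes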